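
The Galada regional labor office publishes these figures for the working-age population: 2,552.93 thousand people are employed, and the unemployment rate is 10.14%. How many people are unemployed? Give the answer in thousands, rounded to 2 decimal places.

About 288.08 thousand are unemployed.

Let U be the number unemployed. The labor force is E + U, and U/(E+U) = 0.1014.
So U = 0.1014 × 2,552.93 / (1 − 0.1014) = 258.8671 / 0.8986 ≈ 288.08 thousand.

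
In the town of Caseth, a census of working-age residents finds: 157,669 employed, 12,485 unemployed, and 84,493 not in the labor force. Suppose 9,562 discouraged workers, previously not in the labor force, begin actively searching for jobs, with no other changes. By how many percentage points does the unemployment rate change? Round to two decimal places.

Initially, labor force = 157,669 + 12,485 = 170,154, so u = 12,485/170,154 = 7.34%.
After the change, unemployed and labor force both rise by 9,562 → E = 157,669, U = 22,047, labor force = 179,716.
New unemployment rate = 22,047 / 179,716 = 12.27%.
Change = 12.27% − 7.34% = +4.93 percentage points.

The unemployment rate changes by +4.93 percentage points.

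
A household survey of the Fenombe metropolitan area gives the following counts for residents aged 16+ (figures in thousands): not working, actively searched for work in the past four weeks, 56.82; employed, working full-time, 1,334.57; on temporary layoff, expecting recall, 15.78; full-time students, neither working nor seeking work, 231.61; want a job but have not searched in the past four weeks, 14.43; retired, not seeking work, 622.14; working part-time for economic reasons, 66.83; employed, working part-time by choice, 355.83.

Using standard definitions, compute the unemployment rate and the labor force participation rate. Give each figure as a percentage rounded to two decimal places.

Unemployment rate ≈ 3.97%; labor force participation rate ≈ 67.82%.

Employed = 1,334.57 + 66.83 + 355.83 = 1,757.23 thousand (anyone who worked, including part-time for economic reasons, counts as employed).
Unemployed = 56.82 + 15.78 = 72.60 thousand (jobless and actively searching, or on temporary layoff).
Labor force = 1,757.23 + 72.60 = 1,829.83 thousand.
Not in labor force = 231.61 + 14.43 + 622.14 = 868.18 thousand (those not working and not actively searching are outside the labor force — including those who want a job but have given up searching).
Civilian working-age population = 1,829.83 + 868.18 = 2,698.01 thousand.
Unemployment rate = 72.60 / 1,829.83 = 3.97%.
Labor force participation rate = 1,829.83 / 2,698.01 = 67.82%.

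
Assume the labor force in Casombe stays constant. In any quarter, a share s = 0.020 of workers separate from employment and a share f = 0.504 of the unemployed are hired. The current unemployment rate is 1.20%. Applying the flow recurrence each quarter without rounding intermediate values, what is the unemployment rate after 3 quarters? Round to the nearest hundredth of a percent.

Unemployment rate after three quarters ≈ 3.53%.

With a fixed labor force, u_{t+1} = u_t + s·(1−u_t) − f·u_t = u_t·(1−s−f) + s.
Here 1−s−f = 0.476 and s = 0.020.
u_1 = 0.012000 × 0.476 + 0.020 = 0.025712.
u_2 = 0.025712 × 0.476 + 0.020 = 0.032239.
u_3 = 0.032239 × 0.476 + 0.020 = 0.035346.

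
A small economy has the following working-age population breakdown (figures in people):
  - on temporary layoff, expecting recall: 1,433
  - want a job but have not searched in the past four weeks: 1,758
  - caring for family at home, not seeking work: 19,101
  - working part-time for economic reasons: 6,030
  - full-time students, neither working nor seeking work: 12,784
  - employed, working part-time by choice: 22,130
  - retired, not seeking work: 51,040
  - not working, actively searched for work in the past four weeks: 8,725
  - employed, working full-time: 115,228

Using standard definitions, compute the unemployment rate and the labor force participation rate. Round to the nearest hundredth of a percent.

Employed = 6,030 + 22,130 + 115,228 = 143,388 (anyone who worked, including part-time for economic reasons, counts as employed).
Unemployed = 1,433 + 8,725 = 10,158 (jobless and actively searching, or on temporary layoff).
Labor force = 143,388 + 10,158 = 153,546.
Not in labor force = 1,758 + 19,101 + 12,784 + 51,040 = 84,683 (those not working and not actively searching are outside the labor force — including those who want a job but have given up searching).
Civilian working-age population = 153,546 + 84,683 = 238,229.
Unemployment rate = 10,158 / 153,546 = 6.62%.
Labor force participation rate = 153,546 / 238,229 = 64.45%.

Unemployment rate ≈ 6.62%; labor force participation rate ≈ 64.45%.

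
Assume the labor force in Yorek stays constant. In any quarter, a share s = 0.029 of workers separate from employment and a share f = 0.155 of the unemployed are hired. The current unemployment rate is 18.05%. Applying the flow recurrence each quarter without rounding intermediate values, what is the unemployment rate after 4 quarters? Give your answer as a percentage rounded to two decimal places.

With a fixed labor force, u_{t+1} = u_t + s·(1−u_t) − f·u_t = u_t·(1−s−f) + s.
Here 1−s−f = 0.816 and s = 0.029.
u_1 = 0.180500 × 0.816 + 0.029 = 0.176288.
u_2 = 0.176288 × 0.816 + 0.029 = 0.172851.
u_3 = 0.172851 × 0.816 + 0.029 = 0.170046.
u_4 = 0.170046 × 0.816 + 0.029 = 0.167758.

Unemployment rate after four quarters ≈ 16.78%.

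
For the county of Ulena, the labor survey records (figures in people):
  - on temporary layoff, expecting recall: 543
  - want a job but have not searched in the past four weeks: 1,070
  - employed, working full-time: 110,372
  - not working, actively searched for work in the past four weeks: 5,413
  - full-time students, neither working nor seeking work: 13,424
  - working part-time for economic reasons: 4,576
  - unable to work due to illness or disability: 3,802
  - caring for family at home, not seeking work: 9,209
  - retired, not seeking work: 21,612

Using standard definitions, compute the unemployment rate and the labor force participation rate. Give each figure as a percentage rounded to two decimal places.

Employed = 110,372 + 4,576 = 114,948 (anyone who worked, including part-time for economic reasons, counts as employed).
Unemployed = 543 + 5,413 = 5,956 (jobless and actively searching, or on temporary layoff).
Labor force = 114,948 + 5,956 = 120,904.
Not in labor force = 1,070 + 13,424 + 3,802 + 9,209 + 21,612 = 49,117 (those not working and not actively searching are outside the labor force — including those who want a job but have given up searching).
Civilian working-age population = 120,904 + 49,117 = 170,021.
Unemployment rate = 5,956 / 120,904 = 4.93%.
Labor force participation rate = 120,904 / 170,021 = 71.11%.

Unemployment rate ≈ 4.93%; labor force participation rate ≈ 71.11%.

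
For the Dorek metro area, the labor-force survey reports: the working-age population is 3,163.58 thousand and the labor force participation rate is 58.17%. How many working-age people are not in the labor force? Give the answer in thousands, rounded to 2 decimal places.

Share not in the labor force = 1 − 0.5817 = 0.4183.
Not in labor force = 0.4183 × 3,163.58 ≈ 1,323.33 thousand.

About 1,323.33 thousand are not in the labor force.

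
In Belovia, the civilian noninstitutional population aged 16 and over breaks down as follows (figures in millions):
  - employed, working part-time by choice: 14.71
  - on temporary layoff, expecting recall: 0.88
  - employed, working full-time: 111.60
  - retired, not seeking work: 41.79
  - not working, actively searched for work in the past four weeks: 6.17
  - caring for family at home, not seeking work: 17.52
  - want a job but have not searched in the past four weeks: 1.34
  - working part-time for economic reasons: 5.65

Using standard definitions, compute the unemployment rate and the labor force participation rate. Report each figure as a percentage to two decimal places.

Employed = 14.71 + 111.60 + 5.65 = 131.96 million (anyone who worked, including part-time for economic reasons, counts as employed).
Unemployed = 0.88 + 6.17 = 7.05 million (jobless and actively searching, or on temporary layoff).
Labor force = 131.96 + 7.05 = 139.01 million.
Not in labor force = 41.79 + 17.52 + 1.34 = 60.65 million (those not working and not actively searching are outside the labor force — including those who want a job but have given up searching).
Civilian working-age population = 139.01 + 60.65 = 199.66 million.
Unemployment rate = 7.05 / 139.01 = 5.07%.
Labor force participation rate = 139.01 / 199.66 = 69.62%.

Unemployment rate ≈ 5.07%; labor force participation rate ≈ 69.62%.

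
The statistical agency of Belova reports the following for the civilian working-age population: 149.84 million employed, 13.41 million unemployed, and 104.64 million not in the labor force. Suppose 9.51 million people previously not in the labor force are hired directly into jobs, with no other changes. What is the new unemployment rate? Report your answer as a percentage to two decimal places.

New unemployment rate ≈ 7.76%.

Initially, labor force = 149.84 + 13.41 = 163.25 million, so u = 13.41/163.25 = 8.21%.
After the change, employed and labor force both rise by 9.51; unemployed unchanged → E = 159.35, U = 13.41, labor force = 172.76 million.
New unemployment rate = 13.41 / 172.76 = 7.76%.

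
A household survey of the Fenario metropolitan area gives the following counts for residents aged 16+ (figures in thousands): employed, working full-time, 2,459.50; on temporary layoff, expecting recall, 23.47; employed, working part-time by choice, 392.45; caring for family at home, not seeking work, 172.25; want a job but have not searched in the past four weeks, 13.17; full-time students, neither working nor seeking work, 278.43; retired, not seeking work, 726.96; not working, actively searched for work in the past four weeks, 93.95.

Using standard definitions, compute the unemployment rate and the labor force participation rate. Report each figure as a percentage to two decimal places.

Unemployment rate ≈ 3.95%; labor force participation rate ≈ 71.38%.

Employed = 2,459.50 + 392.45 = 2,851.95 thousand.
Unemployed = 23.47 + 93.95 = 117.42 thousand (jobless and actively searching, or on temporary layoff).
Labor force = 2,851.95 + 117.42 = 2,969.37 thousand.
Not in labor force = 172.25 + 13.17 + 278.43 + 726.96 = 1,190.81 thousand (those not working and not actively searching are outside the labor force — including those who want a job but have given up searching).
Civilian working-age population = 2,969.37 + 1,190.81 = 4,160.18 thousand.
Unemployment rate = 117.42 / 2,969.37 = 3.95%.
Labor force participation rate = 2,969.37 / 4,160.18 = 71.38%.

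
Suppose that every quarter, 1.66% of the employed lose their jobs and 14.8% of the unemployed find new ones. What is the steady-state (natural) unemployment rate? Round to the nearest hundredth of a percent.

At steady state the flows balance: s·E = f·U, so U/(E+U) = s/(s+f).
u* = 1.66 / (1.66 + 14.8) = 1.66 / 16.46 = 10.09%.

Steady-state unemployment rate ≈ 10.09%.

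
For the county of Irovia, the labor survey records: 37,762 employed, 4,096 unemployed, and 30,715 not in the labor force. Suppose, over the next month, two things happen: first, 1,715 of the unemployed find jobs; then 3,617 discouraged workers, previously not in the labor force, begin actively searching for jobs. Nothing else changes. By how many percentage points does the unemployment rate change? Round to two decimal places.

The unemployment rate changes by +3.40 percentage points.

Initially, labor force = 37,762 + 4,096 = 41,858, so u = 4,096/41,858 = 9.79%.
After the first change, unemployed falls and employed rises by 1,715; labor force unchanged → E = 39,477, U = 2,381, labor force = 41,858.
After the second change, unemployed and labor force both rise by 3,617 → E = 39,477, U = 5,998, labor force = 45,475.
New unemployment rate = 5,998 / 45,475 = 13.19%.
Change = 13.19% − 9.79% = +3.40 percentage points.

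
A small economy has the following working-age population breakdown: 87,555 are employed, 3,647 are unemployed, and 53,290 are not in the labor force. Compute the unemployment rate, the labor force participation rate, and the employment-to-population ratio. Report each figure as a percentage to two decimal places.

Unemployment rate ≈ 4.00%; labor force participation rate ≈ 63.12%; employment-population ratio ≈ 60.60%.

Labor force = employed + unemployed = 87,555 + 3,647 = 91,202.
Working-age population = 91,202 + 53,290 = 144,492.
Unemployment rate = 3,647 / 91,202 = 4.00%.
Labor force participation rate = 91,202 / 144,492 = 63.12%.
Employment-population ratio = 87,555 / 144,492 = 60.60%.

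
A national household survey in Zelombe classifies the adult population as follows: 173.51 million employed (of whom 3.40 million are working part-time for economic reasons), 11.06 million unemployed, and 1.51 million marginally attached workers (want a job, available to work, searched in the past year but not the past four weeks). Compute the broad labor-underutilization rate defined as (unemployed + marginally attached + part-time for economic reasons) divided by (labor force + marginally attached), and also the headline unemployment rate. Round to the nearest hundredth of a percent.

Broad underutilization rate ≈ 8.58%; headline unemployment rate ≈ 5.99%.

Labor force = 173.51 + 11.06 = 184.57 million.
Numerator = 11.06 + 1.51 + 3.40 = 15.97 million.
Denominator = 184.57 + 1.51 = 186.08 million.
Broad rate = 15.97 / 186.08 = 8.58%.
Headline unemployment rate = 11.06 / 184.57 = 5.99%.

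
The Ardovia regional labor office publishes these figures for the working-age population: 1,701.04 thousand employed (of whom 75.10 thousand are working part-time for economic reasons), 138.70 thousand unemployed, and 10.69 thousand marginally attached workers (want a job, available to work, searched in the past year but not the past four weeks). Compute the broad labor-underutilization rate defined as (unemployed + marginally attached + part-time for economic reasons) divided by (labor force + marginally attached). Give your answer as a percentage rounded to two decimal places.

Broad underutilization rate ≈ 12.13%.

Labor force = 1,701.04 + 138.70 = 1,839.74 thousand.
Numerator = 138.70 + 10.69 + 75.10 = 224.49 thousand.
Denominator = 1,839.74 + 10.69 = 1,850.43 thousand.
Broad rate = 224.49 / 1,850.43 = 12.13%.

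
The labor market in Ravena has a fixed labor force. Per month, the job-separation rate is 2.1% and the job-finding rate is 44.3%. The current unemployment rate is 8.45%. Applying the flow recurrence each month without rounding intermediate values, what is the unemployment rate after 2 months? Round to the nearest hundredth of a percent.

Unemployment rate after two months ≈ 5.65%.

With a fixed labor force, u_{t+1} = u_t + s·(1−u_t) − f·u_t = u_t·(1−s−f) + s.
Here 1−s−f = 0.536 and s = 0.021.
u_1 = 0.084500 × 0.536 + 0.021 = 0.066292.
u_2 = 0.066292 × 0.536 + 0.021 = 0.056533.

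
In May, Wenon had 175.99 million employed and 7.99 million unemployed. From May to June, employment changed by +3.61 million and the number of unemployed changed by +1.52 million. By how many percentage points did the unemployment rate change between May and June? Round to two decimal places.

May: labor force = 175.99 + 7.99 = 183.98; u = 7.99/183.98 = 4.34%.
June: labor force = 179.60 + 9.51 = 189.11; u = 9.51/189.11 = 5.03%.
Change = 5.03% − 4.34% = +0.69 pp.

The unemployment rate changed by +0.69 percentage points.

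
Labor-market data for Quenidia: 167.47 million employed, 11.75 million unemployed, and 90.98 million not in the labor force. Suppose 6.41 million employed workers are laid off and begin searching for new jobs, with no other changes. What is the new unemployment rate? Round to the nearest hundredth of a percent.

Initially, labor force = 167.47 + 11.75 = 179.22 million, so u = 11.75/179.22 = 6.56%.
After the change, employed falls and unemployed rises by 6.41; labor force unchanged → E = 161.06, U = 18.16, labor force = 179.22 million.
New unemployment rate = 18.16 / 179.22 = 10.13%.

New unemployment rate ≈ 10.13%.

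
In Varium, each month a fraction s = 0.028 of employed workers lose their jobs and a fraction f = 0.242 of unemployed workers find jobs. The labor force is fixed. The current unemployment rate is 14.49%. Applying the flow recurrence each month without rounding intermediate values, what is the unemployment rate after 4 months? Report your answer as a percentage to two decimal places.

With a fixed labor force, u_{t+1} = u_t + s·(1−u_t) − f·u_t = u_t·(1−s−f) + s.
Here 1−s−f = 0.730 and s = 0.028.
u_1 = 0.144900 × 0.730 + 0.028 = 0.133777.
u_2 = 0.133777 × 0.730 + 0.028 = 0.125657.
u_3 = 0.125657 × 0.730 + 0.028 = 0.119730.
u_4 = 0.119730 × 0.730 + 0.028 = 0.115403.

Unemployment rate after four months ≈ 11.54%.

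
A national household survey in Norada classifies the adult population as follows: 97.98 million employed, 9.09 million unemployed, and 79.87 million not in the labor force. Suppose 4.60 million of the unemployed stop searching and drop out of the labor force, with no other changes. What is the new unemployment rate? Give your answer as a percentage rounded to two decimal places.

Initially, labor force = 97.98 + 9.09 = 107.07 million, so u = 9.09/107.07 = 8.49%.
After the change, unemployed and labor force both fall by 4.60 → E = 97.98, U = 4.49, labor force = 102.47 million.
New unemployment rate = 4.49 / 102.47 = 4.38%.

New unemployment rate ≈ 4.38%.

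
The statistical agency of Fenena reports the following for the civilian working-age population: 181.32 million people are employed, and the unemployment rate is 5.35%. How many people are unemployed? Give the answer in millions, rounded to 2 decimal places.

Let U be the number unemployed. The labor force is E + U, and U/(E+U) = 0.0535.
So U = 0.0535 × 181.32 / (1 − 0.0535) = 9.7006 / 0.9465 ≈ 10.25 million.

About 10.25 million are unemployed.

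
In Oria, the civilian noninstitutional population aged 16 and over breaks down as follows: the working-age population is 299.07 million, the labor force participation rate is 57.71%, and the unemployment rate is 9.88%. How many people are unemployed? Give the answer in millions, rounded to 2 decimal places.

About 17.05 million are unemployed.

Labor force = 0.5771 × 299.07 = 172.59 million.
Unemployed = 0.0988 × 172.59 ≈ 17.05 million.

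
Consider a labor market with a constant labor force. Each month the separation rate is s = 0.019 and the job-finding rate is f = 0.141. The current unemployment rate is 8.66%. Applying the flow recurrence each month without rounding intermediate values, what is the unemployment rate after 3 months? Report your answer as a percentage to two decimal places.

Unemployment rate after three months ≈ 9.97%.

With a fixed labor force, u_{t+1} = u_t + s·(1−u_t) − f·u_t = u_t·(1−s−f) + s.
Here 1−s−f = 0.840 and s = 0.019.
u_1 = 0.086600 × 0.840 + 0.019 = 0.091744.
u_2 = 0.091744 × 0.840 + 0.019 = 0.096065.
u_3 = 0.096065 × 0.840 + 0.019 = 0.099695.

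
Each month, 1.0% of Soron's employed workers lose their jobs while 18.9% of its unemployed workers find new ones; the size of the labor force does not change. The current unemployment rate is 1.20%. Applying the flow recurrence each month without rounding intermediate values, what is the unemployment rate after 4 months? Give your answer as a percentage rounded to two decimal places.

With a fixed labor force, u_{t+1} = u_t + s·(1−u_t) − f·u_t = u_t·(1−s−f) + s.
Here 1−s−f = 0.801 and s = 0.010.
u_1 = 0.012000 × 0.801 + 0.010 = 0.019612.
u_2 = 0.019612 × 0.801 + 0.010 = 0.025709.
u_3 = 0.025709 × 0.801 + 0.010 = 0.030593.
u_4 = 0.030593 × 0.801 + 0.010 = 0.034505.

Unemployment rate after four months ≈ 3.45%.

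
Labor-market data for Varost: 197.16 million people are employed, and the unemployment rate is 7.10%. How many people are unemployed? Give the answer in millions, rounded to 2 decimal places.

About 15.07 million are unemployed.

Let U be the number unemployed. The labor force is E + U, and U/(E+U) = 0.0710.
So U = 0.0710 × 197.16 / (1 − 0.0710) = 13.9984 / 0.9290 ≈ 15.07 million.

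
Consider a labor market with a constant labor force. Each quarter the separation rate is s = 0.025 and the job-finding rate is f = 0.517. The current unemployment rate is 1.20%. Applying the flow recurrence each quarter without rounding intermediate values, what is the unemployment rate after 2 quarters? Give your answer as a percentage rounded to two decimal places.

Unemployment rate after two quarters ≈ 3.90%.

With a fixed labor force, u_{t+1} = u_t + s·(1−u_t) − f·u_t = u_t·(1−s−f) + s.
Here 1−s−f = 0.458 and s = 0.025.
u_1 = 0.012000 × 0.458 + 0.025 = 0.030496.
u_2 = 0.030496 × 0.458 + 0.025 = 0.038967.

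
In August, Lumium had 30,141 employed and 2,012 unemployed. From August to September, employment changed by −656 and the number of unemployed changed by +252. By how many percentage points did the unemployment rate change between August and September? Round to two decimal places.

August: labor force = 30,141 + 2,012 = 32,153; u = 2,012/32,153 = 6.26%.
September: labor force = 29,485 + 2,264 = 31,749; u = 2,264/31,749 = 7.13%.
Change = 7.13% − 6.26% = +0.87 pp.

The unemployment rate changed by +0.87 percentage points.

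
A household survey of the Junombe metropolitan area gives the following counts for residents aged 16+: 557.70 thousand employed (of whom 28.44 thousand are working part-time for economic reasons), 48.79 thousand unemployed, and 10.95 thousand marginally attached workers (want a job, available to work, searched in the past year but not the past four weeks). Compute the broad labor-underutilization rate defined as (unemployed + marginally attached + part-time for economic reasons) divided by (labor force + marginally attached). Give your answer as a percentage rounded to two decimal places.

Labor force = 557.70 + 48.79 = 606.49 thousand.
Numerator = 48.79 + 10.95 + 28.44 = 88.18 thousand.
Denominator = 606.49 + 10.95 = 617.44 thousand.
Broad rate = 88.18 / 617.44 = 14.28%.

Broad underutilization rate ≈ 14.28%.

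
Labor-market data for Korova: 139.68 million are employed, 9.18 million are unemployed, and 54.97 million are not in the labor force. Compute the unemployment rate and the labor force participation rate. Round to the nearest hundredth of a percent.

Unemployment rate ≈ 6.17%; labor force participation rate ≈ 73.03%.

Labor force = employed + unemployed = 139.68 + 9.18 = 148.86 million.
Working-age population = 148.86 + 54.97 = 203.83 million.
Unemployment rate = 9.18 / 148.86 = 6.17%.
Labor force participation rate = 148.86 / 203.83 = 73.03%.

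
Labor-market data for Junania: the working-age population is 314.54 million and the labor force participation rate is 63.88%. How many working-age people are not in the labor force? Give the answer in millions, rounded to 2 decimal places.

About 113.61 million are not in the labor force.

Share not in the labor force = 1 − 0.6388 = 0.3612.
Not in labor force = 0.3612 × 314.54 ≈ 113.61 million.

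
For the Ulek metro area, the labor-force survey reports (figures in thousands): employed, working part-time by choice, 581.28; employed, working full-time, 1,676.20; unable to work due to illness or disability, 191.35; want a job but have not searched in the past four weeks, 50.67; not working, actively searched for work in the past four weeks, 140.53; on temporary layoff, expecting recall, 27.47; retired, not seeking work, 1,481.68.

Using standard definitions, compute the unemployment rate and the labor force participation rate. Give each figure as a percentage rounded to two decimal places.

Employed = 581.28 + 1,676.20 = 2,257.48 thousand.
Unemployed = 140.53 + 27.47 = 168.00 thousand (jobless and actively searching, or on temporary layoff).
Labor force = 2,257.48 + 168.00 = 2,425.48 thousand.
Not in labor force = 191.35 + 50.67 + 1,481.68 = 1,723.70 thousand (those not working and not actively searching are outside the labor force — including those who want a job but have given up searching).
Civilian working-age population = 2,425.48 + 1,723.70 = 4,149.18 thousand.
Unemployment rate = 168.00 / 2,425.48 = 6.93%.
Labor force participation rate = 2,425.48 / 4,149.18 = 58.46%.

Unemployment rate ≈ 6.93%; labor force participation rate ≈ 58.46%.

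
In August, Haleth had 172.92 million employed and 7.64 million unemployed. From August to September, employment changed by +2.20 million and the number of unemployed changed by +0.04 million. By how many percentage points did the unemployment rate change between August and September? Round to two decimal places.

August: labor force = 172.92 + 7.64 = 180.56; u = 7.64/180.56 = 4.23%.
September: labor force = 175.12 + 7.68 = 182.80; u = 7.68/182.80 = 4.20%.
Change = 4.20% − 4.23% = −0.03 pp.

The unemployment rate changed by −0.03 percentage points.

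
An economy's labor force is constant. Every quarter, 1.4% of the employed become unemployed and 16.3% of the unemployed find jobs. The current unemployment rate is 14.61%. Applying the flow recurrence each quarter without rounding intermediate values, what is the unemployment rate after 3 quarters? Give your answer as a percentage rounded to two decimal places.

Unemployment rate after three quarters ≈ 11.64%.

With a fixed labor force, u_{t+1} = u_t + s·(1−u_t) − f·u_t = u_t·(1−s−f) + s.
Here 1−s−f = 0.823 and s = 0.014.
u_1 = 0.146100 × 0.823 + 0.014 = 0.134240.
u_2 = 0.134240 × 0.823 + 0.014 = 0.124480.
u_3 = 0.124480 × 0.823 + 0.014 = 0.116447.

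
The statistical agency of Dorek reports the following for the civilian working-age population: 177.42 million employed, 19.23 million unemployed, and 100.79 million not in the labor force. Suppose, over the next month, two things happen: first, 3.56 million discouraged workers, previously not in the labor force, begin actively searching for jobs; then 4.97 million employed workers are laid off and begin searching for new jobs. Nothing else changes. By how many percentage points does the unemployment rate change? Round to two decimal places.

Initially, labor force = 177.42 + 19.23 = 196.65 million, so u = 19.23/196.65 = 9.78%.
After the first change, unemployed and labor force both rise by 3.56 → E = 177.42, U = 22.79, labor force = 200.21 million.
After the second change, employed falls and unemployed rises by 4.97; labor force unchanged → E = 172.45, U = 27.76, labor force = 200.21 million.
New unemployment rate = 27.76 / 200.21 = 13.87%.
Change = 13.87% − 9.78% = +4.09 percentage points.

The unemployment rate changes by +4.09 percentage points.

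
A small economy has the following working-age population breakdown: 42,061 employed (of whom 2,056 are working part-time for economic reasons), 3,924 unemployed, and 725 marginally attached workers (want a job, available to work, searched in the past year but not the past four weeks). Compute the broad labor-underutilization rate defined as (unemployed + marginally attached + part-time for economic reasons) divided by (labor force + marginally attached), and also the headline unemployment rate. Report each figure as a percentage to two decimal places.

Broad underutilization rate ≈ 14.35%; headline unemployment rate ≈ 8.53%.

Labor force = 42,061 + 3,924 = 45,985.
Numerator = 3,924 + 725 + 2,056 = 6,705.
Denominator = 45,985 + 725 = 46,710.
Broad rate = 6,705 / 46,710 = 14.35%.
Headline unemployment rate = 3,924 / 45,985 = 8.53%.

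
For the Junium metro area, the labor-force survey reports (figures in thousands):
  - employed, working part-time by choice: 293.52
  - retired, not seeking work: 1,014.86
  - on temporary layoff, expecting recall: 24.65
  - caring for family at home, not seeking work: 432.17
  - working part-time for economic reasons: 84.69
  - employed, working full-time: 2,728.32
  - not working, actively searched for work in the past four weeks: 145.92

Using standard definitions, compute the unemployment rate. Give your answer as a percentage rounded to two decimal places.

Unemployment rate ≈ 5.20%.

Employed = 293.52 + 84.69 + 2,728.32 = 3,106.53 thousand (anyone who worked, including part-time for economic reasons, counts as employed).
Unemployed = 24.65 + 145.92 = 170.57 thousand (jobless and actively searching, or on temporary layoff).
Labor force = 3,106.53 + 170.57 = 3,277.10 thousand.
Unemployment rate = 170.57 / 3,277.10 = 5.20%.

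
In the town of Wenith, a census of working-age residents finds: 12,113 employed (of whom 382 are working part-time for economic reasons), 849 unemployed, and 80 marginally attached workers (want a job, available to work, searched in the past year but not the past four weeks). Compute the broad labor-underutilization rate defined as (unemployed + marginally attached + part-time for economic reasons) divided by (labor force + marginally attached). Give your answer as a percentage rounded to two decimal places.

Broad underutilization rate ≈ 10.05%.

Labor force = 12,113 + 849 = 12,962.
Numerator = 849 + 80 + 382 = 1,311.
Denominator = 12,962 + 80 = 13,042.
Broad rate = 1,311 / 13,042 = 10.05%.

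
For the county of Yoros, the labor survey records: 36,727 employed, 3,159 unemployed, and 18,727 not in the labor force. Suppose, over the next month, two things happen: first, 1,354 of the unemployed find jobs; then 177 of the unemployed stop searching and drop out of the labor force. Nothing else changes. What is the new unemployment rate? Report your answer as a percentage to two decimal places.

New unemployment rate ≈ 4.10%.

Initially, labor force = 36,727 + 3,159 = 39,886, so u = 3,159/39,886 = 7.92%.
After the first change, unemployed falls and employed rises by 1,354; labor force unchanged → E = 38,081, U = 1,805, labor force = 39,886.
After the second change, unemployed and labor force both fall by 177 → E = 38,081, U = 1,628, labor force = 39,709.
New unemployment rate = 1,628 / 39,709 = 4.10%.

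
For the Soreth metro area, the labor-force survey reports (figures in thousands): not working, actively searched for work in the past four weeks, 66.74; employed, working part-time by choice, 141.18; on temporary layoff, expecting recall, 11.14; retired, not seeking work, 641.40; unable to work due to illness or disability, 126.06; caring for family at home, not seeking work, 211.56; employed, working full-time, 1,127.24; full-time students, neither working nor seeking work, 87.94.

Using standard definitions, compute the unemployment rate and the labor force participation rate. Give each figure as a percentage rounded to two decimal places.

Unemployment rate ≈ 5.78%; labor force participation rate ≈ 55.79%.

Employed = 141.18 + 1,127.24 = 1,268.42 thousand.
Unemployed = 66.74 + 11.14 = 77.88 thousand (jobless and actively searching, or on temporary layoff).
Labor force = 1,268.42 + 77.88 = 1,346.30 thousand.
Not in labor force = 641.40 + 126.06 + 211.56 + 87.94 = 1,066.96 thousand (those not working and not actively searching are outside the labor force).
Civilian working-age population = 1,346.30 + 1,066.96 = 2,413.26 thousand.
Unemployment rate = 77.88 / 1,346.30 = 5.78%.
Labor force participation rate = 1,346.30 / 2,413.26 = 55.79%.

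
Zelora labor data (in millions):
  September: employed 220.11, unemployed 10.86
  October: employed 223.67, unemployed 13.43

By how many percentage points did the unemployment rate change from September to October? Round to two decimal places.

The unemployment rate changed by +0.96 percentage points.

September: labor force = 220.11 + 10.86 = 230.97; u = 10.86/230.97 = 4.70%.
October: labor force = 223.67 + 13.43 = 237.10; u = 13.43/237.10 = 5.66%.
Change = 5.66% − 4.70% = +0.96 pp.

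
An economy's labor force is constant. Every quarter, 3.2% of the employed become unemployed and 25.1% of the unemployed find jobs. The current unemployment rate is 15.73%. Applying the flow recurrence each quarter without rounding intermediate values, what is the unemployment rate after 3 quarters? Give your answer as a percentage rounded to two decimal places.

Unemployment rate after three quarters ≈ 12.94%.

With a fixed labor force, u_{t+1} = u_t + s·(1−u_t) − f·u_t = u_t·(1−s−f) + s.
Here 1−s−f = 0.717 and s = 0.032.
u_1 = 0.157300 × 0.717 + 0.032 = 0.144784.
u_2 = 0.144784 × 0.717 + 0.032 = 0.135810.
u_3 = 0.135810 × 0.717 + 0.032 = 0.129376.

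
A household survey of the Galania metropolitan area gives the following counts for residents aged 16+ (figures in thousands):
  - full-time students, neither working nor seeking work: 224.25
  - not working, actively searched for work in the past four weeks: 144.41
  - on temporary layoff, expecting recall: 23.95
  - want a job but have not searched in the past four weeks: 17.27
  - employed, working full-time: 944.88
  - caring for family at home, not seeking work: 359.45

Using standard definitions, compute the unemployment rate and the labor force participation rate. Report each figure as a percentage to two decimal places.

Unemployment rate ≈ 15.12%; labor force participation rate ≈ 64.94%.

Employed = 944.88 thousand.
Unemployed = 144.41 + 23.95 = 168.36 thousand (jobless and actively searching, or on temporary layoff).
Labor force = 944.88 + 168.36 = 1,113.24 thousand.
Not in labor force = 224.25 + 17.27 + 359.45 = 600.97 thousand (those not working and not actively searching are outside the labor force — including those who want a job but have given up searching).
Civilian working-age population = 1,113.24 + 600.97 = 1,714.21 thousand.
Unemployment rate = 168.36 / 1,113.24 = 15.12%.
Labor force participation rate = 1,113.24 / 1,714.21 = 64.94%.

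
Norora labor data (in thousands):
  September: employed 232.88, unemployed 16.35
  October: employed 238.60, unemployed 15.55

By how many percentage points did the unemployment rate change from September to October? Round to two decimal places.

September: labor force = 232.88 + 16.35 = 249.23; u = 16.35/249.23 = 6.56%.
October: labor force = 238.60 + 15.55 = 254.15; u = 15.55/254.15 = 6.12%.
Change = 6.12% − 6.56% = −0.44 pp.

The unemployment rate changed by −0.44 percentage points.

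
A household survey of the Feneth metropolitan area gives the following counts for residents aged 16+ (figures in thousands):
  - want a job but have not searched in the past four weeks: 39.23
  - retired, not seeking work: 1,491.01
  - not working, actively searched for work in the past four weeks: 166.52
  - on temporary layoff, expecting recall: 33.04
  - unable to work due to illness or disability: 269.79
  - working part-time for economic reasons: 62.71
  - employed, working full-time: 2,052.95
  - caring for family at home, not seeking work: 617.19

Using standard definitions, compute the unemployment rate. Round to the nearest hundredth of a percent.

Unemployment rate ≈ 8.62%.

Employed = 62.71 + 2,052.95 = 2,115.66 thousand (anyone who worked, including part-time for economic reasons, counts as employed).
Unemployed = 166.52 + 33.04 = 199.56 thousand (jobless and actively searching, or on temporary layoff).
Labor force = 2,115.66 + 199.56 = 2,315.22 thousand.
Unemployment rate = 199.56 / 2,315.22 = 8.62%.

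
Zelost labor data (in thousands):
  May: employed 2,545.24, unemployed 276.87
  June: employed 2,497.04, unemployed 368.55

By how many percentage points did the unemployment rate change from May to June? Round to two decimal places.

The unemployment rate changed by +3.05 percentage points.

May: labor force = 2,545.24 + 276.87 = 2,822.11; u = 276.87/2,822.11 = 9.81%.
June: labor force = 2,497.04 + 368.55 = 2,865.59; u = 368.55/2,865.59 = 12.86%.
Change = 12.86% − 9.81% = +3.05 pp.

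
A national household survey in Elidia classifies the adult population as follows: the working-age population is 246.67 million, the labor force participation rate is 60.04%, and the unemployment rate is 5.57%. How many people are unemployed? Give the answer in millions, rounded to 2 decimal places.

Labor force = 0.6004 × 246.67 = 148.10 million.
Unemployed = 0.0557 × 148.10 ≈ 8.25 million.

About 8.25 million are unemployed.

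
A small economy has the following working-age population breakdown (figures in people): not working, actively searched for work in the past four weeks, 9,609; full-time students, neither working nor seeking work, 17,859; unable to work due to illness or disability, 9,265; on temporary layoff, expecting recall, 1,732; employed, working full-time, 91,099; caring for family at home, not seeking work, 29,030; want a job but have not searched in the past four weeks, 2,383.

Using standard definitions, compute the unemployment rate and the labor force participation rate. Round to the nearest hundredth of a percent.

Employed = 91,099.
Unemployed = 9,609 + 1,732 = 11,341 (jobless and actively searching, or on temporary layoff).
Labor force = 91,099 + 11,341 = 102,440.
Not in labor force = 17,859 + 9,265 + 29,030 + 2,383 = 58,537 (those not working and not actively searching are outside the labor force — including those who want a job but have given up searching).
Civilian working-age population = 102,440 + 58,537 = 160,977.
Unemployment rate = 11,341 / 102,440 = 11.07%.
Labor force participation rate = 102,440 / 160,977 = 63.64%.

Unemployment rate ≈ 11.07%; labor force participation rate ≈ 63.64%.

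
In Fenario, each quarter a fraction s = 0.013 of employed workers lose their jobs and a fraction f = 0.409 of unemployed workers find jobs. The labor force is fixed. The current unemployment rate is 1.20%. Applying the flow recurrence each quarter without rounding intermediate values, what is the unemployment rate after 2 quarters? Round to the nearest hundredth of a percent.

Unemployment rate after two quarters ≈ 2.45%.

With a fixed labor force, u_{t+1} = u_t + s·(1−u_t) − f·u_t = u_t·(1−s−f) + s.
Here 1−s−f = 0.578 and s = 0.013.
u_1 = 0.012000 × 0.578 + 0.013 = 0.019936.
u_2 = 0.019936 × 0.578 + 0.013 = 0.024523.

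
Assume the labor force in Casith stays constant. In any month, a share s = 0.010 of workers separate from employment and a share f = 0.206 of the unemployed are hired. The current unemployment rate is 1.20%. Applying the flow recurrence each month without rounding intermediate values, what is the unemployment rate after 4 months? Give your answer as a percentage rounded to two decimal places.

Unemployment rate after four months ≈ 3.33%.

With a fixed labor force, u_{t+1} = u_t + s·(1−u_t) − f·u_t = u_t·(1−s−f) + s.
Here 1−s−f = 0.784 and s = 0.010.
u_1 = 0.012000 × 0.784 + 0.010 = 0.019408.
u_2 = 0.019408 × 0.784 + 0.010 = 0.025216.
u_3 = 0.025216 × 0.784 + 0.010 = 0.029769.
u_4 = 0.029769 × 0.784 + 0.010 = 0.033339.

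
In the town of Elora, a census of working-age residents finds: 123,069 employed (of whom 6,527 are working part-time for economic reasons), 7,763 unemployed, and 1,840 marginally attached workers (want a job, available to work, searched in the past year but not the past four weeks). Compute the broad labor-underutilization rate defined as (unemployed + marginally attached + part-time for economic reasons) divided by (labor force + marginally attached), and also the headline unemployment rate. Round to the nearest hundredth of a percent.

Labor force = 123,069 + 7,763 = 130,832.
Numerator = 7,763 + 1,840 + 6,527 = 16,130.
Denominator = 130,832 + 1,840 = 132,672.
Broad rate = 16,130 / 132,672 = 12.16%.
Headline unemployment rate = 7,763 / 130,832 = 5.93%.

Broad underutilization rate ≈ 12.16%; headline unemployment rate ≈ 5.93%.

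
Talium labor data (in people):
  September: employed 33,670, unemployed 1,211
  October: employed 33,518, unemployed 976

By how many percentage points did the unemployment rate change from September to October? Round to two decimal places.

September: labor force = 33,670 + 1,211 = 34,881; u = 1,211/34,881 = 3.47%.
October: labor force = 33,518 + 976 = 34,494; u = 976/34,494 = 2.83%.
Change = 2.83% − 3.47% = −0.64 pp.

The unemployment rate changed by −0.64 percentage points.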